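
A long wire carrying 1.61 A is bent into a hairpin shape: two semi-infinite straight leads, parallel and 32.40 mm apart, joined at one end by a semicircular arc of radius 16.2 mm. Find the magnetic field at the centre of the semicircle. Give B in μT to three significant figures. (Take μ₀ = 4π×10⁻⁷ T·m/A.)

B ≈ 51.1 μT

The semicircular arc contributes B_arc = μ₀I·π/(4πR) = μ₀I/(4R) = 3.12×10⁻⁵ T.
Each semi-infinite lead is at perpendicular distance R = 0.0162 m from the centre, with the perpendicular foot at its near end, so it contributes μ₀I/(4πR); both point the same way, together 1.99×10⁻⁵ T.
Arc and leads all point the same direction: B = 3.12×10⁻⁵ + 1.99×10⁻⁵ = 5.11×10⁻⁵ T.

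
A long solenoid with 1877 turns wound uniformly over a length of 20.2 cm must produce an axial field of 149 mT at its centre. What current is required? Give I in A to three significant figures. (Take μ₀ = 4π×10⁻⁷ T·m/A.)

I ≈ 12.8 A

Inside a long solenoid B = μ₀nI with n = 9292 m⁻¹, so I = B/(μ₀n).
I = 0.149 / (4π×10⁻⁷ × 9292) = 12.8 A.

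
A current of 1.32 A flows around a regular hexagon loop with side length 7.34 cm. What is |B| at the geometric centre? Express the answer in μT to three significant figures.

Each side is a finite straight segment at perpendicular distance d = a/(2 tan(π/6)) = 0.06357 m from the centre, with end-angles ±π/6.
One side contributes B₁ = (μ₀I/4πd)·2 sin(π/6) = 2.08×10⁻⁶ T.
All 6 sides add in the same direction: B = 6 × 2.08×10⁻⁶ = 1.25×10⁻⁵ T.

B ≈ 12.5 μT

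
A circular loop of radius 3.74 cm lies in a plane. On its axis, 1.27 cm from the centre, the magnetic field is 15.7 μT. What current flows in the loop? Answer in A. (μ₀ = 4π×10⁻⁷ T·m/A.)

On the axis of a loop, B = μ₀IR²/[2(R²+z²)^(3/2)], so I = 2B(R²+z²)^(3/2)/(μ₀R²).
R² + z² = 0.001399 + 0.0001613 = 0.00156 m²; raised to 3/2 gives 6.16×10⁻⁵ m³.
I = 2 × 1.57×10⁻⁵ × 6.16×10⁻⁵ / (1.26×10⁻⁶ × 0.001399) = 1.10 A.

I ≈ 1.10 A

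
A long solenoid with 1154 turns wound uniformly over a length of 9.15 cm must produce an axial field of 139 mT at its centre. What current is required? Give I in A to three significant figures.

I ≈ 8.77 A

Inside a long solenoid B = μ₀nI with n = 1.261×10⁴ m⁻¹, so I = B/(μ₀n).
I = 0.139 / (4π×10⁻⁷ × 1.261×10⁴) = 8.77 A.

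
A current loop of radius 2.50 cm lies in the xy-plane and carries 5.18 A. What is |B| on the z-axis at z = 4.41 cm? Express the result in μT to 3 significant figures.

On the axis of a circular loop, B = μ₀IR² / [2(R²+z²)^(3/2)].
R² + z² = (0.025)² + (0.0441)² = 0.00257 m², and (R²+z²)^(3/2) = 1.30×10⁻⁴ m³.
B = (4π×10⁻⁷ × 5.18 × 0.000625) / (2 × 1.30×10⁻⁴) = 1.56×10⁻⁵ T.

B ≈ 15.6 μT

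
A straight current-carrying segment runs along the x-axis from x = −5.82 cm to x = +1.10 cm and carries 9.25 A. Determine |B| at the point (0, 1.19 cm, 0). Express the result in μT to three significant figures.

For a finite straight segment, B = (μ₀I/4πd)(sinθ₁ + sinθ₂), where θ₁, θ₂ are the angles from the perpendicular to each end.
The perpendicular distance is d = 0.0119 m; the end-offsets along the wire are a = 0.0582 m and b = 0.011 m.
sinθ₁ = 0.0582/√(0.0582²+0.0119²) = 0.9797; sinθ₂ = 0.011/√(0.011²+0.0119²) = 0.6788.
B = (4π×10⁻⁷ × 9.25) / (4π × 0.0119) × (0.9797 + 0.6788) = 1.29×10⁻⁴ T.

B ≈ 129 μT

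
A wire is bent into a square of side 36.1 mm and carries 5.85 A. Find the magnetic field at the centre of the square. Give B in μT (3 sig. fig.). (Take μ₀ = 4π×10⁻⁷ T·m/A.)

B ≈ 183 μT

Each side is a finite straight segment at perpendicular distance d = a/(2 tan(π/4)) = 0.01805 m from the centre, with end-angles ±π/4.
One side contributes B₁ = (μ₀I/4πd)·2 sin(π/4) = 4.58×10⁻⁵ T.
All 4 sides add in the same direction: B = 4 × 4.58×10⁻⁵ = 1.83×10⁻⁴ T.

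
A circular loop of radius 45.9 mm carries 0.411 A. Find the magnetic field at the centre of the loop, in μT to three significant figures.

B ≈ 5.63 μT

At the centre of a circular loop the Biot–Savart law gives B = μ₀I/(2R).
B = (4π×10⁻⁷ × 0.411) / (2 × 0.0459) = 5.63×10⁻⁶ T.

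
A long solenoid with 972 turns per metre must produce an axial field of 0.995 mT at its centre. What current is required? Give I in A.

I ≈ 0.815 A

Inside a long solenoid B = μ₀nI with n = 972 m⁻¹, so I = B/(μ₀n).
I = 9.95×10⁻⁴ / (4π×10⁻⁷ × 972) = 0.815 A.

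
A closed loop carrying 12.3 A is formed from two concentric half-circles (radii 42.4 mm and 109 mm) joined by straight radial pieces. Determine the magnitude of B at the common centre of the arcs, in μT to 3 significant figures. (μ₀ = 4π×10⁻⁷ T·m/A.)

The radial connectors point toward the centre, so dl × r̂ = 0 and they contribute nothing.
Each semicircle gives μ₀I/(4R): inner arc 9.11×10⁻⁵ T, outer arc 3.55×10⁻⁵ T.
The two arcs carry current in opposite angular senses, so their fields oppose: B = |9.11×10⁻⁵ − 3.55×10⁻⁵| = 5.57×10⁻⁵ T.

B ≈ 55.7 μT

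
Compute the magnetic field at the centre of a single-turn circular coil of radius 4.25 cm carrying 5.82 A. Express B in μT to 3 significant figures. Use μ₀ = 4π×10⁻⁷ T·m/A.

At the centre of a circular loop the Biot–Savart law gives B = μ₀I/(2R).
B = (4π×10⁻⁷ × 5.82) / (2 × 0.0425) = 8.60×10⁻⁵ T.

B ≈ 86.0 μT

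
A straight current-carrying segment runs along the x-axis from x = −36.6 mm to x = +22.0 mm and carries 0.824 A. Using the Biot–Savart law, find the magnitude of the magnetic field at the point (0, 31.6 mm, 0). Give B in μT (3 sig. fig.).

B ≈ 3.46 μT

For a finite straight segment, B = (μ₀I/4πd)(sinθ₁ + sinθ₂), where θ₁, θ₂ are the angles from the perpendicular to each end.
The perpendicular distance is d = 0.0316 m; the end-offsets along the wire are a = 0.0366 m and b = 0.022 m.
sinθ₁ = 0.0366/√(0.0366²+0.0316²) = 0.7569; sinθ₂ = 0.022/√(0.022²+0.0316²) = 0.5714.
B = (4π×10⁻⁷ × 0.824) / (4π × 0.0316) × (0.7569 + 0.5714) = 3.46×10⁻⁶ T.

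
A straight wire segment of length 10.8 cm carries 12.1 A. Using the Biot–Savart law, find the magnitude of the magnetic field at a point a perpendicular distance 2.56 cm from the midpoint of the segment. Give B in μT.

B ≈ 85.4 μT

For a finite straight segment, B = (μ₀I/4πd)(sinθ₁ + sinθ₂), where θ₁, θ₂ are the angles from the perpendicular to each end.
The perpendicular from the point meets the wire at its midpoint, so each end is L/2 = 0.054 m away along the wire.
sinθ₁ = 0.054/√(0.054²+0.0256²) = 0.9036; sinθ₂ = 0.054/√(0.054²+0.0256²) = 0.9036.
B = (4π×10⁻⁷ × 12.1) / (4π × 0.0256) × (0.9036 + 0.9036) = 8.54×10⁻⁵ T.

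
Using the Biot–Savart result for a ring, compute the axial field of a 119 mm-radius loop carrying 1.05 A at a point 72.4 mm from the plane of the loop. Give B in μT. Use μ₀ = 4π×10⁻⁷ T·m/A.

On the axis of a circular loop, B = μ₀IR² / [2(R²+z²)^(3/2)].
R² + z² = (0.119)² + (0.0724)² = 0.0194 m², and (R²+z²)^(3/2) = 2.70×10⁻³ m³.
B = (4π×10⁻⁷ × 1.05 × 0.01416) / (2 × 2.70×10⁻³) = 3.46×10⁻⁶ T.

B ≈ 3.46 μT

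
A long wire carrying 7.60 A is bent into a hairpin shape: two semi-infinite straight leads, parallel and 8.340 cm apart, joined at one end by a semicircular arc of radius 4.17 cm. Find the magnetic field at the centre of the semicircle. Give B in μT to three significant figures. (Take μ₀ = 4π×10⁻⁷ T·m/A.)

The semicircular arc contributes B_arc = μ₀I·π/(4πR) = μ₀I/(4R) = 5.73×10⁻⁵ T.
Each semi-infinite lead is at perpendicular distance R = 0.0417 m from the centre, with the perpendicular foot at its near end, so it contributes μ₀I/(4πR); both point the same way, together 3.65×10⁻⁵ T.
Arc and leads all point the same direction: B = 5.73×10⁻⁵ + 3.65×10⁻⁵ = 9.37×10⁻⁵ T.

B ≈ 93.7 μT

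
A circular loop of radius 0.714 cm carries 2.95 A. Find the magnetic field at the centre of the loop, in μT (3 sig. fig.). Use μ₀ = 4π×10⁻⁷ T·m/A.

B ≈ 260 μT

At the centre of a circular loop the Biot–Savart law gives B = μ₀I/(2R).
B = (4π×10⁻⁷ × 2.95) / (2 × 0.00714) = 2.60×10⁻⁴ T.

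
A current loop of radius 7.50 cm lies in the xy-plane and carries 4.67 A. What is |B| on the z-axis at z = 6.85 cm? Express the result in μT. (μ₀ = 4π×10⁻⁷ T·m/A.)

B ≈ 15.7 μT

On the axis of a circular loop, B = μ₀IR² / [2(R²+z²)^(3/2)].
R² + z² = (0.075)² + (0.0685)² = 0.01032 m², and (R²+z²)^(3/2) = 1.05×10⁻³ m³.
B = (4π×10⁻⁷ × 4.67 × 0.005625) / (2 × 1.05×10⁻³) = 1.57×10⁻⁵ T.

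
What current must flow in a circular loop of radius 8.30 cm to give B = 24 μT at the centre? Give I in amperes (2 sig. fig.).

At the centre of a circular loop B = μ₀I/(2R), so I = 2RB/μ₀.
With R = 0.083 m, I = 2 × 0.083 × 2.40×10⁻⁵ / (4π×10⁻⁷) = 3.17 A.

I ≈ 3.2 A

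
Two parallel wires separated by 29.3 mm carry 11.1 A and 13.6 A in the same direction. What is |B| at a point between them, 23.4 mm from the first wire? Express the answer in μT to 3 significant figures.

B ≈ 366 μT

Each long wire gives B = μ₀I/(2πd). Distances are d₁ = 0.0234 m and d₂ = 0.0059 m.
B₁ = 9.49×10⁻⁵ T, B₂ = 4.61×10⁻⁴ T.
Between parallel currents the two contributions point in opposite directions, so they subtract. B = |B₁ − B₂| = |9.49×10⁻⁵ − 4.61×10⁻⁴| = 3.66×10⁻⁴ T.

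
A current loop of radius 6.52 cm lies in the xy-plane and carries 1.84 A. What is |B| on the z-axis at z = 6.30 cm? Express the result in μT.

B ≈ 6.59 μT

On the axis of a circular loop, B = μ₀IR² / [2(R²+z²)^(3/2)].
R² + z² = (0.0652)² + (0.063)² = 0.00822 m², and (R²+z²)^(3/2) = 7.45×10⁻⁴ m³.
B = (4π×10⁻⁷ × 1.84 × 0.004251) / (2 × 7.45×10⁻⁴) = 6.59×10⁻⁶ T.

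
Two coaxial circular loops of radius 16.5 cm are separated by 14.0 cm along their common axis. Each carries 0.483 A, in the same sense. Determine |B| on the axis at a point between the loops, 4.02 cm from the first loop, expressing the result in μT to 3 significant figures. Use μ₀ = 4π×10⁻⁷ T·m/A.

Each loop contributes B = μ₀IR²/[2(R²+z²)^(3/2)] on the axis, with z measured from that loop.
Loop 1 (z = 0.0402 m): B₁ = 1.69×10⁻⁶ T. Loop 2 (z = 0.0998 m): B₂ = 1.15×10⁻⁶ T.
The fields add: B = B₁ + B₂ = 2.84×10⁻⁶ T.

B ≈ 2.84 μT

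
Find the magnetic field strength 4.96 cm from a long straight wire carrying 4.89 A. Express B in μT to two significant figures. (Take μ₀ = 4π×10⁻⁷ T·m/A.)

For an infinitely long straight wire, B = μ₀I/(2πd).
B = (4π×10⁻⁷ × 4.89) / (2π × 0.0496) = 1.97×10⁻⁵ T.

B ≈ 20 μT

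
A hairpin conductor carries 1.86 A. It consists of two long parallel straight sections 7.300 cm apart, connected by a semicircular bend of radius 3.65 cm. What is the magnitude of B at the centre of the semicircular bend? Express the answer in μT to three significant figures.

The semicircular arc contributes B_arc = μ₀I·π/(4πR) = μ₀I/(4R) = 1.60×10⁻⁵ T.
Each semi-infinite lead is at perpendicular distance R = 0.0365 m from the centre, with the perpendicular foot at its near end, so it contributes μ₀I/(4πR); both point the same way, together 1.02×10⁻⁵ T.
Arc and leads all point the same direction: B = 1.60×10⁻⁵ + 1.02×10⁻⁵ = 2.62×10⁻⁵ T.

B ≈ 26.2 μT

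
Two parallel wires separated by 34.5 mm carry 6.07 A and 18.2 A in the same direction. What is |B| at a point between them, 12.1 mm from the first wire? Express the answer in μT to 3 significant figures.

Each long wire gives B = μ₀I/(2πd). Distances are d₁ = 0.0121 m and d₂ = 0.0224 m.
B₁ = 1.00×10⁻⁴ T, B₂ = 1.62×10⁻⁴ T.
Between parallel currents the two contributions point in opposite directions, so they subtract. B = |B₁ − B₂| = |1.00×10⁻⁴ − 1.62×10⁻⁴| = 6.22×10⁻⁵ T.

B ≈ 62.2 μT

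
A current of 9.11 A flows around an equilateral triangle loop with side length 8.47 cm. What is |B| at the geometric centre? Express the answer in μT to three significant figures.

Each side is a finite straight segment at perpendicular distance d = a/(2 tan(π/3)) = 0.02445 m from the centre, with end-angles ±π/3.
One side contributes B₁ = (μ₀I/4πd)·2 sin(π/3) = 6.45×10⁻⁵ T.
All 3 sides add in the same direction: B = 3 × 6.45×10⁻⁵ = 1.94×10⁻⁴ T.

B ≈ 194 μT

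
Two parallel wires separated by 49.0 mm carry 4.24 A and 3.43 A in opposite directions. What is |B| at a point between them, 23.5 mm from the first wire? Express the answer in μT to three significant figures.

Each long wire gives B = μ₀I/(2πd). Distances are d₁ = 0.0235 m and d₂ = 0.0255 m.
B₁ = 3.61×10⁻⁵ T, B₂ = 2.69×10⁻⁵ T.
Between antiparallel currents both contributions point the same way, so they add. B = B₁ + B₂ = 3.61×10⁻⁵ + 2.69×10⁻⁵ = 6.30×10⁻⁵ T.

B ≈ 63.0 μT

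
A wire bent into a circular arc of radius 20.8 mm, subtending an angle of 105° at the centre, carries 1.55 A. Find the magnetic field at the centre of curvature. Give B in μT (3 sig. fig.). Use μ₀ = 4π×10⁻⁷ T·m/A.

The Biot–Savart field of a circular arc at its centre is B = μ₀Iφ/(4πR), with φ = 1.833 rad.
B = (4π×10⁻⁷ × 1.55 × 1.833) / (4π × 0.0208) = 1.37×10⁻⁵ T.

B ≈ 13.7 μT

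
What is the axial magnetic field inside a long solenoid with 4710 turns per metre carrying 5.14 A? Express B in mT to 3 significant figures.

B ≈ 30.4 mT

Inside a long solenoid, B = μ₀nI with n = 4710 turns/m.
B = 4π×10⁻⁷ × 4710 × 5.14 = 3.04×10⁻² T.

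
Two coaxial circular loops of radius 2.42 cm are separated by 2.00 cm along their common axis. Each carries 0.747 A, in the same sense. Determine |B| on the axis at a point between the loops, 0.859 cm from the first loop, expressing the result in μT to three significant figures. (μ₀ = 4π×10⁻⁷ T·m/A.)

B ≈ 30.6 μT

Each loop contributes B = μ₀IR²/[2(R²+z²)^(3/2)] on the axis, with z measured from that loop.
Loop 1 (z = 0.00859 m): B₁ = 1.62×10⁻⁵ T. Loop 2 (z = 0.01141 m): B₂ = 1.44×10⁻⁵ T.
The fields add: B = B₁ + B₂ = 3.06×10⁻⁵ T.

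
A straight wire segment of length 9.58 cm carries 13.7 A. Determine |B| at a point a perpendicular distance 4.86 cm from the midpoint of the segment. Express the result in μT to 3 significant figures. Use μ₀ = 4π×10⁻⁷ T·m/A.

B ≈ 39.6 μT

For a finite straight segment, B = (μ₀I/4πd)(sinθ₁ + sinθ₂), where θ₁, θ₂ are the angles from the perpendicular to each end.
The perpendicular from the point meets the wire at its midpoint, so each end is L/2 = 0.0479 m away along the wire.
sinθ₁ = 0.0479/√(0.0479²+0.0486²) = 0.7020; sinθ₂ = 0.0479/√(0.0479²+0.0486²) = 0.7020.
B = (4π×10⁻⁷ × 13.7) / (4π × 0.0486) × (0.7020 + 0.7020) = 3.96×10⁻⁵ T.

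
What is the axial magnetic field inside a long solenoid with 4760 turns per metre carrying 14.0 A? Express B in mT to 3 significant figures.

B ≈ 83.7 mT

Inside a long solenoid, B = μ₀nI with n = 4760 turns/m.
B = 4π×10⁻⁷ × 4760 × 14.0 = 8.37×10⁻² T.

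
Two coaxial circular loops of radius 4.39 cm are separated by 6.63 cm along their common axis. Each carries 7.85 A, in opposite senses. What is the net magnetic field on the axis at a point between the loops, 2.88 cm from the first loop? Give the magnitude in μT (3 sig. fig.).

B ≈ 16.3 μT

Each loop contributes B = μ₀IR²/[2(R²+z²)^(3/2)] on the axis, with z measured from that loop.
Loop 1 (z = 0.0288 m): B₁ = 6.57×10⁻⁵ T. Loop 2 (z = 0.0375 m): B₂ = 4.94×10⁻⁵ T.
The fields oppose: B = |B₁ − B₂| = 1.63×10⁻⁵ T.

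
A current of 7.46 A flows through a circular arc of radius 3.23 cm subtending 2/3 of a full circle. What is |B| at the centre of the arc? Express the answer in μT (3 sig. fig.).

The Biot–Savart field of a circular arc at its centre is B = μ₀Iφ/(4πR), with φ = 4.189 rad.
B = (4π×10⁻⁷ × 7.46 × 4.189) / (4π × 0.0323) = 9.67×10⁻⁵ T.

B ≈ 96.7 μT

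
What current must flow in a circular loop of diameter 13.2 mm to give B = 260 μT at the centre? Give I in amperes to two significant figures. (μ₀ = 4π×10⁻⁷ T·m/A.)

At the centre of a circular loop B = μ₀I/(2R), so I = 2RB/μ₀.
With R = 0.0066 m, I = 2 × 0.0066 × 2.60×10⁻⁴ / (4π×10⁻⁷) = 2.73 A.

I ≈ 2.7 A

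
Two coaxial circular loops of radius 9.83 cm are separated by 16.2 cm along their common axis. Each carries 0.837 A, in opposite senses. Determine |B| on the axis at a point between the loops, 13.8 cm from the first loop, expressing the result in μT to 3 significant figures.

B ≈ 3.86 μT

Each loop contributes B = μ₀IR²/[2(R²+z²)^(3/2)] on the axis, with z measured from that loop.
Loop 1 (z = 0.138 m): B₁ = 1.04×10⁻⁶ T. Loop 2 (z = 0.024 m): B₂ = 4.90×10⁻⁶ T.
The fields oppose: B = |B₁ − B₂| = 3.86×10⁻⁶ T.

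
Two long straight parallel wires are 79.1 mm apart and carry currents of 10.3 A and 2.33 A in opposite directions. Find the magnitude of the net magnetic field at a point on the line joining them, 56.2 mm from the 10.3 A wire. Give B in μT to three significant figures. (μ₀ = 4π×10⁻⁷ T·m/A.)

Each long wire gives B = μ₀I/(2πd). Distances are d₁ = 0.0562 m and d₂ = 0.0229 m.
B₁ = 3.67×10⁻⁵ T, B₂ = 2.03×10⁻⁵ T.
Between antiparallel currents both contributions point the same way, so they add. B = B₁ + B₂ = 3.67×10⁻⁵ + 2.03×10⁻⁵ = 5.70×10⁻⁵ T.

B ≈ 57.0 μT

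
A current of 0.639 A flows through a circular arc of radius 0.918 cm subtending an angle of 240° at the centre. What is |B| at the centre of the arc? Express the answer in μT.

B ≈ 29.2 μT

The Biot–Savart field of a circular arc at its centre is B = μ₀Iφ/(4πR), with φ = 4.189 rad.
B = (4π×10⁻⁷ × 0.639 × 4.189) / (4π × 0.00918) = 2.92×10⁻⁵ T.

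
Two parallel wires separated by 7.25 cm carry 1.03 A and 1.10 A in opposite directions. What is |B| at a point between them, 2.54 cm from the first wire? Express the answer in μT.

Each long wire gives B = μ₀I/(2πd). Distances are d₁ = 0.0254 m and d₂ = 0.0471 m.
B₁ = 8.11×10⁻⁶ T, B₂ = 4.67×10⁻⁶ T.
Between antiparallel currents both contributions point the same way, so they add. B = B₁ + B₂ = 8.11×10⁻⁶ + 4.67×10⁻⁶ = 1.28×10⁻⁵ T.

B ≈ 12.8 μT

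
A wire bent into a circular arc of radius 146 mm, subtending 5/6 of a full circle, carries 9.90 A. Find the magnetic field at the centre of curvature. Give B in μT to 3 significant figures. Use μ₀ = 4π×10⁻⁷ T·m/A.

The Biot–Savart field of a circular arc at its centre is B = μ₀Iφ/(4πR), with φ = 5.236 rad.
B = (4π×10⁻⁷ × 9.90 × 5.236) / (4π × 0.146) = 3.55×10⁻⁵ T.

B ≈ 35.5 μT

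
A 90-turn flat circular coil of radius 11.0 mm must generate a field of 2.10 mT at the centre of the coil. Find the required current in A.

For an N-turn coil, B = Nμ₀I/(2R) with R = 0.011 m, so I = 2RB/(Nμ₀) = 2 × 0.011 × 2.10×10⁻³ / (90 × 4π×10⁻⁷) = 0.408 A.

I ≈ 0.408 A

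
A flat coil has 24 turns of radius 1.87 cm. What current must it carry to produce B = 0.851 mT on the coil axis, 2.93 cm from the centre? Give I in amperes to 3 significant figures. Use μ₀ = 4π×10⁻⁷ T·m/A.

I ≈ 6.78 A

For an N-turn coil, B = Nμ₀IR²/[2(R²+z²)^(3/2)] with R = 0.0187 m, z = 0.0293 m, so I = 2B(R²+z²)^(3/2)/(Nμ₀R²) = 2 × 8.51×10⁻⁴ × 4.20×10⁻⁵ / (24 × 4π×10⁻⁷ × 0.0003497) = 6.78 A.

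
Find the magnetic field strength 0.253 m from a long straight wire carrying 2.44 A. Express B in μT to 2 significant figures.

For an infinitely long straight wire, B = μ₀I/(2πd).
B = (4π×10⁻⁷ × 2.44) / (2π × 0.253) = 1.93×10⁻⁶ T.

B ≈ 1.9 μT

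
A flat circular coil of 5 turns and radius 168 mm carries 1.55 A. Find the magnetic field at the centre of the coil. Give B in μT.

B ≈ 29.0 μT

For an N-turn flat coil, B = Nμ₀I/(2R) with R = 0.168 m.
B = 5 × 5.80×10⁻⁶ T = 2.90×10⁻⁵ T.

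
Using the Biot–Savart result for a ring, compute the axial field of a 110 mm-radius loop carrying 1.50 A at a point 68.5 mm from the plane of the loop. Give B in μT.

On the axis of a circular loop, B = μ₀IR² / [2(R²+z²)^(3/2)].
R² + z² = (0.11)² + (0.0685)² = 0.01679 m², and (R²+z²)^(3/2) = 2.18×10⁻³ m³.
B = (4π×10⁻⁷ × 1.50 × 0.0121) / (2 × 2.18×10⁻³) = 5.24×10⁻⁶ T.

B ≈ 5.24 μT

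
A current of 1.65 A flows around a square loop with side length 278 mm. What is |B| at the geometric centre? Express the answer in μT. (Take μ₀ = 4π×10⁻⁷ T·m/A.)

Each side is a finite straight segment at perpendicular distance d = a/(2 tan(π/4)) = 0.139 m from the centre, with end-angles ±π/4.
One side contributes B₁ = (μ₀I/4πd)·2 sin(π/4) = 1.68×10⁻⁶ T.
All 4 sides add in the same direction: B = 4 × 1.68×10⁻⁶ = 6.71×10⁻⁶ T.

B ≈ 6.71 μT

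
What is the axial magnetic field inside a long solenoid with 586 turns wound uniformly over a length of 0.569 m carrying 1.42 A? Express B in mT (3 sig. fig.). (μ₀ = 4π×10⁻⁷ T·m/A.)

B ≈ 1.84 mT

Inside a long solenoid, B = μ₀nI with n = 1030 turns/m.
B = 4π×10⁻⁷ × 1030 × 1.42 = 1.84×10⁻³ T.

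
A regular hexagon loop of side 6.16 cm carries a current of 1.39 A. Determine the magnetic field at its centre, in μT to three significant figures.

B ≈ 15.6 μT

Each side is a finite straight segment at perpendicular distance d = a/(2 tan(π/6)) = 0.05335 m from the centre, with end-angles ±π/6.
One side contributes B₁ = (μ₀I/4πd)·2 sin(π/6) = 2.61×10⁻⁶ T.
All 6 sides add in the same direction: B = 6 × 2.61×10⁻⁶ = 1.56×10⁻⁵ T.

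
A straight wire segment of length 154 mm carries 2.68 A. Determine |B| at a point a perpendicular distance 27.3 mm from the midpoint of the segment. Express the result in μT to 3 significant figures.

B ≈ 18.5 μT

For a finite straight segment, B = (μ₀I/4πd)(sinθ₁ + sinθ₂), where θ₁, θ₂ are the angles from the perpendicular to each end.
The perpendicular from the point meets the wire at its midpoint, so each end is L/2 = 0.077 m away along the wire.
sinθ₁ = 0.077/√(0.077²+0.0273²) = 0.9425; sinθ₂ = 0.077/√(0.077²+0.0273²) = 0.9425.
B = (4π×10⁻⁷ × 2.68) / (4π × 0.0273) × (0.9425 + 0.9425) = 1.85×10⁻⁵ T.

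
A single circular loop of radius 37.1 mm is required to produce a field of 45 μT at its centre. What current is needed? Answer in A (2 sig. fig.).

At the centre of a circular loop B = μ₀I/(2R), so I = 2RB/μ₀.
With R = 0.0371 m, I = 2 × 0.0371 × 4.50×10⁻⁵ / (4π×10⁻⁷) = 2.66 A.

I ≈ 2.7 A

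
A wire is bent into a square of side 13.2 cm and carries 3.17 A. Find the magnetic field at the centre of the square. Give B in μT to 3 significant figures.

Each side is a finite straight segment at perpendicular distance d = a/(2 tan(π/4)) = 0.066 m from the centre, with end-angles ±π/4.
One side contributes B₁ = (μ₀I/4πd)·2 sin(π/4) = 6.79×10⁻⁶ T.
All 4 sides add in the same direction: B = 4 × 6.79×10⁻⁶ = 2.72×10⁻⁵ T.

B ≈ 27.2 μT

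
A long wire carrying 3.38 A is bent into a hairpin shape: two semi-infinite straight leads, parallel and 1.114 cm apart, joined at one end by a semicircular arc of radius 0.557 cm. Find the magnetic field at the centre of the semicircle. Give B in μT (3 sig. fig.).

The semicircular arc contributes B_arc = μ₀I·π/(4πR) = μ₀I/(4R) = 1.91×10⁻⁴ T.
Each semi-infinite lead is at perpendicular distance R = 0.00557 m from the centre, with the perpendicular foot at its near end, so it contributes μ₀I/(4πR); both point the same way, together 1.21×10⁻⁴ T.
Arc and leads all point the same direction: B = 1.91×10⁻⁴ + 1.21×10⁻⁴ = 3.12×10⁻⁴ T.

B ≈ 312 μT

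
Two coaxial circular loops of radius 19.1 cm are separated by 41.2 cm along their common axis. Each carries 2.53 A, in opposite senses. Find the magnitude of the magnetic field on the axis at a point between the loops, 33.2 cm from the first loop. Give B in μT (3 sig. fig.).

Each loop contributes B = μ₀IR²/[2(R²+z²)^(3/2)] on the axis, with z measured from that loop.
Loop 1 (z = 0.332 m): B₁ = 1.03×10⁻⁶ T. Loop 2 (z = 0.08 m): B₂ = 6.53×10⁻⁶ T.
The fields oppose: B = |B₁ − B₂| = 5.50×10⁻⁶ T.

B ≈ 5.50 μT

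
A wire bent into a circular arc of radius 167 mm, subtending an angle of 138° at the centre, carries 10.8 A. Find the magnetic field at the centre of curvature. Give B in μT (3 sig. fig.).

The Biot–Savart field of a circular arc at its centre is B = μ₀Iφ/(4πR), with φ = 2.409 rad.
B = (4π×10⁻⁷ × 10.8 × 2.409) / (4π × 0.167) = 1.56×10⁻⁵ T.

B ≈ 15.6 μT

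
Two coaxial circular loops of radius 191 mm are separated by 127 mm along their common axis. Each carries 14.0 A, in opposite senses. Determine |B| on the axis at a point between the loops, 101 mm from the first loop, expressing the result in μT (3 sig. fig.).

B ≈ 13.0 μT

Each loop contributes B = μ₀IR²/[2(R²+z²)^(3/2)] on the axis, with z measured from that loop.
Loop 1 (z = 0.101 m): B₁ = 3.18×10⁻⁵ T. Loop 2 (z = 0.026 m): B₂ = 4.48×10⁻⁵ T.
The fields oppose: B = |B₁ − B₂| = 1.30×10⁻⁵ T.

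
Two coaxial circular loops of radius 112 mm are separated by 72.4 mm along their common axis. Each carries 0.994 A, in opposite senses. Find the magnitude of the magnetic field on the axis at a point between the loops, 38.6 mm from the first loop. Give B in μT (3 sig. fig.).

B ≈ 0.181 μT

Each loop contributes B = μ₀IR²/[2(R²+z²)^(3/2)] on the axis, with z measured from that loop.
Loop 1 (z = 0.0386 m): B₁ = 4.71×10⁻⁶ T. Loop 2 (z = 0.0338 m): B₂ = 4.89×10⁻⁶ T.
The fields oppose: B = |B₁ − B₂| = 1.81×10⁻⁷ T.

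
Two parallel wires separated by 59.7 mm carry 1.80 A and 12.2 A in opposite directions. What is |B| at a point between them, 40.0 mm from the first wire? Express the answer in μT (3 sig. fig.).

B ≈ 133 μT

Each long wire gives B = μ₀I/(2πd). Distances are d₁ = 0.04 m and d₂ = 0.0197 m.
B₁ = 9.00×10⁻⁶ T, B₂ = 1.24×10⁻⁴ T.
Between antiparallel currents both contributions point the same way, so they add. B = B₁ + B₂ = 9.00×10⁻⁶ + 1.24×10⁻⁴ = 1.33×10⁻⁴ T.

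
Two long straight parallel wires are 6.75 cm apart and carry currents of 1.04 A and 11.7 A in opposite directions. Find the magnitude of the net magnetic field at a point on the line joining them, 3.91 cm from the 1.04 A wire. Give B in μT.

Each long wire gives B = μ₀I/(2πd). Distances are d₁ = 0.0391 m and d₂ = 0.0284 m.
B₁ = 5.32×10⁻⁶ T, B₂ = 8.24×10⁻⁵ T.
Between antiparallel currents both contributions point the same way, so they add. B = B₁ + B₂ = 5.32×10⁻⁶ + 8.24×10⁻⁵ = 8.77×10⁻⁵ T.

B ≈ 87.7 μT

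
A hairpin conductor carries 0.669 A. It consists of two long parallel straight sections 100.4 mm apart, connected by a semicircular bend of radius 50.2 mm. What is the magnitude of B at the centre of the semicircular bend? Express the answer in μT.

The semicircular arc contributes B_arc = μ₀I·π/(4πR) = μ₀I/(4R) = 4.19×10⁻⁶ T.
Each semi-infinite lead is at perpendicular distance R = 0.0502 m from the centre, with the perpendicular foot at its near end, so it contributes μ₀I/(4πR); both point the same way, together 2.67×10⁻⁶ T.
Arc and leads all point the same direction: B = 4.19×10⁻⁶ + 2.67×10⁻⁶ = 6.85×10⁻⁶ T.

B ≈ 6.85 μT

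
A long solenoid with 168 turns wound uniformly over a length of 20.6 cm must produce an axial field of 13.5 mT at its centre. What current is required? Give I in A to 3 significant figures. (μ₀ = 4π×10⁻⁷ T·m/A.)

Inside a long solenoid B = μ₀nI with n = 815.5 m⁻¹, so I = B/(μ₀n).
I = 1.35×10⁻² / (4π×10⁻⁷ × 815.5) = 13.2 A.

I ≈ 13.2 A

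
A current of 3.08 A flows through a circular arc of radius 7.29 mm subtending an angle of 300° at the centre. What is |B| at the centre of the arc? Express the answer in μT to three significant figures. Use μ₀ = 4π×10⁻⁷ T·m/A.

B ≈ 221 μT

The Biot–Savart field of a circular arc at its centre is B = μ₀Iφ/(4πR), with φ = 5.236 rad.
B = (4π×10⁻⁷ × 3.08 × 5.236) / (4π × 0.00729) = 2.21×10⁻⁴ T.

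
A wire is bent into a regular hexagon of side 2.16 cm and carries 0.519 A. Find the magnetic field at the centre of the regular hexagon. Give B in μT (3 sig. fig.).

B ≈ 16.6 μT

Each side is a finite straight segment at perpendicular distance d = a/(2 tan(π/6)) = 0.01871 m from the centre, with end-angles ±π/6.
One side contributes B₁ = (μ₀I/4πd)·2 sin(π/6) = 2.77×10⁻⁶ T.
All 6 sides add in the same direction: B = 6 × 2.77×10⁻⁶ = 1.66×10⁻⁵ T.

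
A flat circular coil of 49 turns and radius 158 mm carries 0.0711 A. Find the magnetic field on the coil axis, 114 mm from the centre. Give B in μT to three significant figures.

For an N-turn flat coil, B = Nμ₀IR²/[2(R²+z²)^(3/2)] with R = 0.158 m, z = 0.114 m.
B = 49 × 1.51×10⁻⁷ T = 7.39×10⁻⁶ T.

B ≈ 7.39 μT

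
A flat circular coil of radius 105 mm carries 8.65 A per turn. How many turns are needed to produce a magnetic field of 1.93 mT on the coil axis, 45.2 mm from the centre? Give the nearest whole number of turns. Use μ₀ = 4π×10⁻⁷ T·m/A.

N = 48

For an N-turn coil, B = Nμ₀IR²/[2(R²+z²)^(3/2)]. A single turn gives B₁ = 4.01×10⁻⁵ T with R = 0.105 m, z = 0.0452 m.
N = B/B₁ = 1.93×10⁻³ / 4.01×10⁻⁵ = 48.12.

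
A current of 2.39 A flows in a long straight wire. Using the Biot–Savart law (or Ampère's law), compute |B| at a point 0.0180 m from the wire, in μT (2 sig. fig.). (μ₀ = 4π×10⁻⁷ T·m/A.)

B ≈ 27 μT

For an infinitely long straight wire, B = μ₀I/(2πd).
B = (4π×10⁻⁷ × 2.39) / (2π × 0.018) = 2.66×10⁻⁵ T.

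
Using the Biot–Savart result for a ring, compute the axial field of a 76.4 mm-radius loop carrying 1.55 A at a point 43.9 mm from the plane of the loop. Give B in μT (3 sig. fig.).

On the axis of a circular loop, B = μ₀IR² / [2(R²+z²)^(3/2)].
R² + z² = (0.0764)² + (0.0439)² = 0.007764 m², and (R²+z²)^(3/2) = 6.84×10⁻⁴ m³.
B = (4π×10⁻⁷ × 1.55 × 0.005837) / (2 × 6.84×10⁻⁴) = 8.31×10⁻⁶ T.

B ≈ 8.31 μT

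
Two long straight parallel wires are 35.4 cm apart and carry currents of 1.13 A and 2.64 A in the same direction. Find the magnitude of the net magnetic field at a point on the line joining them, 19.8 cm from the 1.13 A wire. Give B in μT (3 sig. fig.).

Each long wire gives B = μ₀I/(2πd). Distances are d₁ = 0.198 m and d₂ = 0.156 m.
B₁ = 1.14×10⁻⁶ T, B₂ = 3.38×10⁻⁶ T.
Between parallel currents the two contributions point in opposite directions, so they subtract. B = |B₁ − B₂| = |1.14×10⁻⁶ − 3.38×10⁻⁶| = 2.24×10⁻⁶ T.

B ≈ 2.24 μT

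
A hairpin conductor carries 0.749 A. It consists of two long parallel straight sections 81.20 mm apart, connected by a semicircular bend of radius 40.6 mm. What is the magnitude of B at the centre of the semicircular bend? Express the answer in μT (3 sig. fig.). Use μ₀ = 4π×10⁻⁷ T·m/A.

The semicircular arc contributes B_arc = μ₀I·π/(4πR) = μ₀I/(4R) = 5.80×10⁻⁶ T.
Each semi-infinite lead is at perpendicular distance R = 0.0406 m from the centre, with the perpendicular foot at its near end, so it contributes μ₀I/(4πR); both point the same way, together 3.69×10⁻⁶ T.
Arc and leads all point the same direction: B = 5.80×10⁻⁶ + 3.69×10⁻⁶ = 9.49×10⁻⁶ T.

B ≈ 9.49 μT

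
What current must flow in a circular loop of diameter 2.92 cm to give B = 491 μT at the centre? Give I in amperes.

I ≈ 11.4 A

At the centre of a circular loop B = μ₀I/(2R), so I = 2RB/μ₀.
With R = 0.0146 m, I = 2 × 0.0146 × 4.91×10⁻⁴ / (4π×10⁻⁷) = 11.4 A.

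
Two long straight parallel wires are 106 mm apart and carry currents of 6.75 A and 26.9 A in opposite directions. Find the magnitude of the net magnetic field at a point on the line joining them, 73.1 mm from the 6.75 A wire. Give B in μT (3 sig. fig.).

B ≈ 182 μT

Each long wire gives B = μ₀I/(2πd). Distances are d₁ = 0.0731 m and d₂ = 0.0329 m.
B₁ = 1.85×10⁻⁵ T, B₂ = 1.64×10⁻⁴ T.
Between antiparallel currents both contributions point the same way, so they add. B = B₁ + B₂ = 1.85×10⁻⁵ + 1.64×10⁻⁴ = 1.82×10⁻⁴ T.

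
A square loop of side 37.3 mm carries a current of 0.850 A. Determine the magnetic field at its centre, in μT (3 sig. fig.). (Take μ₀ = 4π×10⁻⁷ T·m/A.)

Each side is a finite straight segment at perpendicular distance d = a/(2 tan(π/4)) = 0.01865 m from the centre, with end-angles ±π/4.
One side contributes B₁ = (μ₀I/4πd)·2 sin(π/4) = 6.45×10⁻⁶ T.
All 4 sides add in the same direction: B = 4 × 6.45×10⁻⁶ = 2.58×10⁻⁵ T.

B ≈ 25.8 μT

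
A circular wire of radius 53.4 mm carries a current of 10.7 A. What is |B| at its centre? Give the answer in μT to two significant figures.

B ≈ 130 μT

At the centre of a circular loop the Biot–Savart law gives B = μ₀I/(2R).
B = (4π×10⁻⁷ × 10.7) / (2 × 0.0534) = 1.26×10⁻⁴ T.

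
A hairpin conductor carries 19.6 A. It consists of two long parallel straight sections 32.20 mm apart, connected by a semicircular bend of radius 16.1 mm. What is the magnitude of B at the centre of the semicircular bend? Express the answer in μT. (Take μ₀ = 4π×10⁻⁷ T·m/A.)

The semicircular arc contributes B_arc = μ₀I·π/(4πR) = μ₀I/(4R) = 3.82×10⁻⁴ T.
Each semi-infinite lead is at perpendicular distance R = 0.0161 m from the centre, with the perpendicular foot at its near end, so it contributes μ₀I/(4πR); both point the same way, together 2.43×10⁻⁴ T.
Arc and leads all point the same direction: B = 3.82×10⁻⁴ + 2.43×10⁻⁴ = 6.26×10⁻⁴ T.

B ≈ 626 μT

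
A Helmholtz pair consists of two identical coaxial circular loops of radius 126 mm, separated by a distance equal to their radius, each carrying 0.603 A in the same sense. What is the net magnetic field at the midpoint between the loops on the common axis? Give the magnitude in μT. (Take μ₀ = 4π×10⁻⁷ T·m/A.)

B ≈ 4.30 μT

Each loop contributes B = μ₀IR²/[2(R²+z²)^(3/2)] on the axis, with z measured from that loop.
Loop 1 (z = 0.063 m): B₁ = 2.15×10⁻⁶ T. Loop 2 (z = 0.063 m): B₂ = 2.15×10⁻⁶ T.
The fields add: B = B₁ + B₂ = 4.30×10⁻⁶ T.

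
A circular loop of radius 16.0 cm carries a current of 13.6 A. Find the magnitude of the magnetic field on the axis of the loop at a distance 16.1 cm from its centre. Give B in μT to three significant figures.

B ≈ 18.7 μT

On the axis of a circular loop, B = μ₀IR² / [2(R²+z²)^(3/2)].
R² + z² = (0.16)² + (0.161)² = 0.05152 m², and (R²+z²)^(3/2) = 1.17×10⁻² m³.
B = (4π×10⁻⁷ × 13.6 × 0.0256) / (2 × 1.17×10⁻²) = 1.87×10⁻⁵ T.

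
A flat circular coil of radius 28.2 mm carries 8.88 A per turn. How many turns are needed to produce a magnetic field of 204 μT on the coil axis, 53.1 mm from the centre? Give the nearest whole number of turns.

N = 10

For an N-turn coil, B = Nμ₀IR²/[2(R²+z²)^(3/2)]. A single turn gives B₁ = 2.04×10⁻⁵ T with R = 0.0282 m, z = 0.0531 m.
N = B/B₁ = 2.04×10⁻⁴ / 2.04×10⁻⁵ = 9.99.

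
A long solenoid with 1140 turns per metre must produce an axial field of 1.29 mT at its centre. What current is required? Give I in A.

Inside a long solenoid B = μ₀nI with n = 1140 m⁻¹, so I = B/(μ₀n).
I = 1.29×10⁻³ / (4π×10⁻⁷ × 1140) = 0.900 A.

I ≈ 0.900 A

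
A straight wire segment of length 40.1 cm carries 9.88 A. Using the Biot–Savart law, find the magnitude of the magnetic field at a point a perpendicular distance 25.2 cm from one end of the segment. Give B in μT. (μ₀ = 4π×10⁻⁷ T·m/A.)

For a finite straight segment, B = (μ₀I/4πd)(sinθ₁ + sinθ₂), where θ₁, θ₂ are the angles from the perpendicular to each end.
The perpendicular foot is at one end, so the two end-offsets along the wire are 0 and L = 0.401 m.
sinθ₁ = 0/√(0²+0.252²) = 0.0000; sinθ₂ = 0.401/√(0.401²+0.252²) = 0.8467.
B = (4π×10⁻⁷ × 9.88) / (4π × 0.252) × (0.0000 + 0.8467) = 3.32×10⁻⁶ T.

B ≈ 3.32 μT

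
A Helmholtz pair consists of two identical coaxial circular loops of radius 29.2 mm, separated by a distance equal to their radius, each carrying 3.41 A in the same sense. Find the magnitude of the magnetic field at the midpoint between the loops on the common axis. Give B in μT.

B ≈ 105 μT

Each loop contributes B = μ₀IR²/[2(R²+z²)^(3/2)] on the axis, with z measured from that loop.
Loop 1 (z = 0.0146 m): B₁ = 5.25×10⁻⁵ T. Loop 2 (z = 0.0146 m): B₂ = 5.25×10⁻⁵ T.
The fields add: B = B₁ + B₂ = 1.05×10⁻⁴ T.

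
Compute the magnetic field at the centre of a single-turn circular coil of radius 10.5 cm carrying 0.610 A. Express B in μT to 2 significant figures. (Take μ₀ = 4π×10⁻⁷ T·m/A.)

At the centre of a circular loop the Biot–Savart law gives B = μ₀I/(2R).
B = (4π×10⁻⁷ × 0.610) / (2 × 0.105) = 3.65×10⁻⁶ T.

B ≈ 3.7 μT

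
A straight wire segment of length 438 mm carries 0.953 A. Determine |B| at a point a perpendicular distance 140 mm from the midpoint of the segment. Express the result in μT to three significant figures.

For a finite straight segment, B = (μ₀I/4πd)(sinθ₁ + sinθ₂), where θ₁, θ₂ are the angles from the perpendicular to each end.
The perpendicular from the point meets the wire at its midpoint, so each end is L/2 = 0.219 m away along the wire.
sinθ₁ = 0.219/√(0.219²+0.14²) = 0.8426; sinθ₂ = 0.219/√(0.219²+0.14²) = 0.8426.
B = (4π×10⁻⁷ × 0.953) / (4π × 0.14) × (0.8426 + 0.8426) = 1.15×10⁻⁶ T.

B ≈ 1.15 μT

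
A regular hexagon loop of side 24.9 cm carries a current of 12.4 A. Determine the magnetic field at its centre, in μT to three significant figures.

Each side is a finite straight segment at perpendicular distance d = a/(2 tan(π/6)) = 0.2156 m from the centre, with end-angles ±π/6.
One side contributes B₁ = (μ₀I/4πd)·2 sin(π/6) = 5.75×10⁻⁶ T.
All 6 sides add in the same direction: B = 6 × 5.75×10⁻⁶ = 3.45×10⁻⁵ T.

B ≈ 34.5 μT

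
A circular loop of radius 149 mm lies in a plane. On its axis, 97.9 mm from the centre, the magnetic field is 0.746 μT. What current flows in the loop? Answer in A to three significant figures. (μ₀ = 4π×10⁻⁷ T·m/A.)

I ≈ 0.303 A

On the axis of a loop, B = μ₀IR²/[2(R²+z²)^(3/2)], so I = 2B(R²+z²)^(3/2)/(μ₀R²).
R² + z² = 0.0222 + 0.009584 = 0.03179 m²; raised to 3/2 gives 5.67×10⁻³ m³.
I = 2 × 7.46×10⁻⁷ × 5.67×10⁻³ / (1.26×10⁻⁶ × 0.0222) = 0.303 A.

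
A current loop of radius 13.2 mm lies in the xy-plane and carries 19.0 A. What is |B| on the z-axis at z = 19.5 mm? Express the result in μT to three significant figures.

On the axis of a circular loop, B = μ₀IR² / [2(R²+z²)^(3/2)].
R² + z² = (0.0132)² + (0.0195)² = 0.0005545 m², and (R²+z²)^(3/2) = 1.31×10⁻⁵ m³.
B = (4π×10⁻⁷ × 19.0 × 0.0001742) / (2 × 1.31×10⁻⁵) = 1.59×10⁻⁴ T.

B ≈ 159 μT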